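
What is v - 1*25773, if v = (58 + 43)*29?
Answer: -22844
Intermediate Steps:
v = 2929 (v = 101*29 = 2929)
v - 1*25773 = 2929 - 1*25773 = 2929 - 25773 = -22844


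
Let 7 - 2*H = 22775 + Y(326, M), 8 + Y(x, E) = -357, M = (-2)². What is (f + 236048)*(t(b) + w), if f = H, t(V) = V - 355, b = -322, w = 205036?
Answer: 91898811787/2 ≈ 4.5949e+10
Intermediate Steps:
M = 4
Y(x, E) = -365 (Y(x, E) = -8 - 357 = -365)
t(V) = -355 + V
H = -22403/2 (H = 7/2 - (22775 - 365)/2 = 7/2 - ½*22410 = 7/2 - 11205 = -22403/2 ≈ -11202.)
f = -22403/2 ≈ -11202.
(f + 236048)*(t(b) + w) = (-22403/2 + 236048)*((-355 - 322) + 205036) = 449693*(-677 + 205036)/2 = (449693/2)*204359 = 91898811787/2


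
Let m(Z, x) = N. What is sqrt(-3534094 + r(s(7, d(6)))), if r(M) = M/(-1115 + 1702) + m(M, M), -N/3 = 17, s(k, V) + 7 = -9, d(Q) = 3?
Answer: I*sqrt(1217756817897)/587 ≈ 1879.9*I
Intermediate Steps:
s(k, V) = -16 (s(k, V) = -7 - 9 = -16)
N = -51 (N = -3*17 = -51)
m(Z, x) = -51
r(M) = -51 + M/587 (r(M) = M/(-1115 + 1702) - 51 = M/587 - 51 = -51 + M/587)
sqrt(-3534094 + r(s(7, d(6)))) = sqrt(-3534094 + (-51 + (1/587)*(-16))) = sqrt(-3534094 + (-51 - 16/587)) = sqrt(-3534094 - 29953/587) = sqrt(-2074543131/587) = I*sqrt(1217756817897)/587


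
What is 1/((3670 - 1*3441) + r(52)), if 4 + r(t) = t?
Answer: 1/277 ≈ 0.0036101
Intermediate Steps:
r(t) = -4 + t
1/((3670 - 1*3441) + r(52)) = 1/((3670 - 1*3441) + (-4 + 52)) = 1/((3670 - 3441) + 48) = 1/(229 + 48) = 1/277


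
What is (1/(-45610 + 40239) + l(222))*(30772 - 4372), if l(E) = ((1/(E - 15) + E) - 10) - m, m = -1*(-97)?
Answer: 1125184007200/370599 ≈ 3.0361e+6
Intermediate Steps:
m = 97
l(E) = -107 + E + 1/(-15 + E) (l(E) = ((1/(E - 15) + E) - 10) - 1*97 = ((1/(-15 + E) + E) - 10) - 97 = ((E + 1/(-15 + E)) - 10) - 97 = (-10 + E + 1/(-15 + E)) - 97 = -107 + E + 1/(-15 + E))
(1/(-45610 + 40239) + l(222))*(30772 - 4372) = (1/(-45610 + 40239) + (1606 + 222² - 122*222)/(-15 + 222))*(30772 - 4372) = (1/(-5371) + (1606 + 49284 - 27084)/207)*26400 = (-1/5371 + (1/207)*23806)*26400 = (-1/5371 + 23806/207)*26400 = (127861819/1111797)*26400 = 1125184007200/370599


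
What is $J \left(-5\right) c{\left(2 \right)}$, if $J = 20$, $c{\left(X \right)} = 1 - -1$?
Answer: $-200$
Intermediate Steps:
$c{\left(X \right)} = 2$ ($c{\left(X \right)} = 1 + 1 = 2$)
$J \left(-5\right) c{\left(2 \right)} = 20 \left(-5\right) 2 = \left(-100\right) 2 = -200$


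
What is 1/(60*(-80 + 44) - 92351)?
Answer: -1/94511 ≈ -1.0581e-5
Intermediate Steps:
1/(60*(-80 + 44) - 92351) = 1/(60*(-36) - 92351) = 1/(-2160 - 92351) = 1/(-94511) = -1/94511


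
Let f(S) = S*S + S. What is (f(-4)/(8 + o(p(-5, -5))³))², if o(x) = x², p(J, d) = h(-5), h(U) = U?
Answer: 16/27154521 ≈ 5.8922e-7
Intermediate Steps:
p(J, d) = -5
f(S) = S + S² (f(S) = S² + S = S + S²)
(f(-4)/(8 + o(p(-5, -5))³))² = ((-4*(1 - 4))/(8 + ((-5)²)³))² = ((-4*(-3))/(8 + 25³))² = (12/(8 + 15625))² = (12/15633)² = (12*(1/15633))² = (4/5211)² = 16/27154521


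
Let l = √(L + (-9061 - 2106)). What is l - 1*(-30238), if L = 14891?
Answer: 30238 + 14*√19 ≈ 30299.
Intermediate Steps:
l = 14*√19 (l = √(14891 + (-9061 - 2106)) = √(14891 - 11167) = √3724 = 14*√19 ≈ 61.025)
l - 1*(-30238) = 14*√19 - 1*(-30238) = 14*√19 + 30238 = 30238 + 14*√19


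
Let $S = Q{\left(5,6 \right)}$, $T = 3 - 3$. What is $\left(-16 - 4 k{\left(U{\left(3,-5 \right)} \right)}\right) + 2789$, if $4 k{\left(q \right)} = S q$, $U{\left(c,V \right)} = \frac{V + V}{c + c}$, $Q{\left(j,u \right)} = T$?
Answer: $2773$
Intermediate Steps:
$T = 0$ ($T = 3 - 3 = 0$)
$Q{\left(j,u \right)} = 0$
$S = 0$
$U{\left(c,V \right)} = \frac{V}{c}$ ($U{\left(c,V \right)} = \frac{2 V}{2 c} = 2 V \frac{1}{2 c} = \frac{V}{c}$)
$k{\left(q \right)} = 0$ ($k{\left(q \right)} = \frac{0 q}{4} = \frac{1}{4} \cdot 0 = 0$)
$\left(-16 - 4 k{\left(U{\left(3,-5 \right)} \right)}\right) + 2789 = \left(-16 - 0\right) + 2789 = \left(-16 + 0\right) + 2789 = -16 + 2789 = 2773$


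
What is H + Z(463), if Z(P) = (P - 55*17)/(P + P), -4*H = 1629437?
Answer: -754430275/1852 ≈ -4.0736e+5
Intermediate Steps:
H = -1629437/4 (H = -¼*1629437 = -1629437/4 ≈ -4.0736e+5)
Z(P) = (-935 + P)/(2*P) (Z(P) = (P - 935)/((2*P)) = (-935 + P)*(1/(2*P)) = (-935 + P)/(2*P))
H + Z(463) = -1629437/4 + (½)*(-935 + 463)/463 = -1629437/4 + (½)*(1/463)*(-472) = -1629437/4 - 236/463 = -754430275/1852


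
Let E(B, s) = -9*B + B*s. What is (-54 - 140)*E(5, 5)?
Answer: 3880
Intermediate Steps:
(-54 - 140)*E(5, 5) = (-54 - 140)*(5*(-9 + 5)) = -970*(-4) = -194*(-20) = 3880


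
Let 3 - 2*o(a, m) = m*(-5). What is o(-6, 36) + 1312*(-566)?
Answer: -1485001/2 ≈ -7.4250e+5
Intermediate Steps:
o(a, m) = 3/2 + 5*m/2 (o(a, m) = 3/2 - m*(-5)/2 = 3/2 - (-5)*m/2 = 3/2 + 5*m/2)
o(-6, 36) + 1312*(-566) = (3/2 + (5/2)*36) + 1312*(-566) = (3/2 + 90) - 742592 = 183/2 - 742592 = -1485001/2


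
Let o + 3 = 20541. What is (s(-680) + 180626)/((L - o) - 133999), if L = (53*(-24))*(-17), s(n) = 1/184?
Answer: -33235185/24455992 ≈ -1.3590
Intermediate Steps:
s(n) = 1/184
o = 20538 (o = -3 + 20541 = 20538)
L = 21624 (L = -1272*(-17) = 21624)
(s(-680) + 180626)/((L - o) - 133999) = (1/184 + 180626)/((21624 - 1*20538) - 133999) = 33235185/(184*((21624 - 20538) - 133999)) = 33235185/(184*(1086 - 133999)) = (33235185/184)/(-132913) = (33235185/184)*(-1/132913) = -33235185/24455992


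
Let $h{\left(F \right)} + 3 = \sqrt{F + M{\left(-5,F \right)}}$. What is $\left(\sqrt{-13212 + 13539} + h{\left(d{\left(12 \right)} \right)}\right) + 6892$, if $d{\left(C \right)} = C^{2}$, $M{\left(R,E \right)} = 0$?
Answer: $6901 + \sqrt{327} \approx 6919.1$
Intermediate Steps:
$h{\left(F \right)} = -3 + \sqrt{F}$ ($h{\left(F \right)} = -3 + \sqrt{F + 0} = -3 + \sqrt{F}$)
$\left(\sqrt{-13212 + 13539} + h{\left(d{\left(12 \right)} \right)}\right) + 6892 = \left(\sqrt{-13212 + 13539} - \left(3 - \sqrt{12^{2}}\right)\right) + 6892 = \left(\sqrt{327} - \left(3 - \sqrt{144}\right)\right) + 6892 = \left(\sqrt{327} + \left(-3 + 12\right)\right) + 6892 = \left(\sqrt{327} + 9\right) + 6892 = \left(9 + \sqrt{327}\right) + 6892 = 6901 + \sqrt{327}$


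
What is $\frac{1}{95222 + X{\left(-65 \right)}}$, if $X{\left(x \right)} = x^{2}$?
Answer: $\frac{1}{99447} \approx 1.0056 \cdot 10^{-5}$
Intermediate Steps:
$\frac{1}{95222 + X{\left(-65 \right)}} = \frac{1}{95222 + \left(-65\right)^{2}} = \frac{1}{95222 + 4225} = \frac{1}{99447}$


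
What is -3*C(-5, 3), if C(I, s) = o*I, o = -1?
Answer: -15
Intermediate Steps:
C(I, s) = -I
-3*C(-5, 3) = -(-3)*(-5) = -3*5 = -15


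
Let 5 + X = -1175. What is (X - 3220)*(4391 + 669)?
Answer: -22264000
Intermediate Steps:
X = -1180 (X = -5 - 1175 = -1180)
(X - 3220)*(4391 + 669) = (-1180 - 3220)*(4391 + 669) = -4400*5060 = -22264000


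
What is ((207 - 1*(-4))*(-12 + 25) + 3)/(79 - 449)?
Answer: -1373/185 ≈ -7.4216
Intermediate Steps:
((207 - 1*(-4))*(-12 + 25) + 3)/(79 - 449) = ((207 + 4)*13 + 3)/(-370) = (211*13 + 3)*(-1/370) = (2743 + 3)*(-1/370) = 2746*(-1/370) = -1373/185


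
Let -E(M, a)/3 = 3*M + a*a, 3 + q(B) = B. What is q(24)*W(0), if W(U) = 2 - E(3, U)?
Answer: 609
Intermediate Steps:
q(B) = -3 + B
E(M, a) = -9*M - 3*a**2 (E(M, a) = -3*(3*M + a*a) = -3*(3*M + a**2) = -3*(a**2 + 3*M) = -9*M - 3*a**2)
W(U) = 29 + 3*U**2 (W(U) = 2 - (-9*3 - 3*U**2) = 2 - (-27 - 3*U**2) = 2 + (27 + 3*U**2) = 29 + 3*U**2)
q(24)*W(0) = (-3 + 24)*(29 + 3*0**2) = 21*(29 + 3*0) = 21*(29 + 0) = 21*29 = 609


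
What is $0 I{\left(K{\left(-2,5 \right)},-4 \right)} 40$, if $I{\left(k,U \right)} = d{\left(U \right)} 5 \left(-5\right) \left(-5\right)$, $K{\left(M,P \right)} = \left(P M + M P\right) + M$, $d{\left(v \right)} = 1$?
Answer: $0$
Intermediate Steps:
$K{\left(M,P \right)} = M + 2 M P$ ($K{\left(M,P \right)} = \left(M P + M P\right) + M = 2 M P + M = M + 2 M P$)
$I{\left(k,U \right)} = 125$ ($I{\left(k,U \right)} = 1 \cdot 5 \left(-5\right) \left(-5\right) = 1 \left(\left(-25\right) \left(-5\right)\right) = 1 \cdot 125 = 125$)
$0 I{\left(K{\left(-2,5 \right)},-4 \right)} 40 = 0 \cdot 125 \cdot 40 = 0 \cdot 40 = 0$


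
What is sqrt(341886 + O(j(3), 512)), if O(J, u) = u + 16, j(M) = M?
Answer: 3*sqrt(38046) ≈ 585.16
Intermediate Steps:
O(J, u) = 16 + u
sqrt(341886 + O(j(3), 512)) = sqrt(341886 + (16 + 512)) = sqrt(341886 + 528) = sqrt(342414) = 3*sqrt(38046)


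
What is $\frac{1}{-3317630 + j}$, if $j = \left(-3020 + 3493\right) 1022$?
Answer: $- \frac{1}{2834224} \approx -3.5283 \cdot 10^{-7}$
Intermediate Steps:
$j = 483406$ ($j = 473 \cdot 1022 = 483406$)
$\frac{1}{-3317630 + j} = \frac{1}{-3317630 + 483406} = \frac{1}{-2834224} = - \frac{1}{2834224}$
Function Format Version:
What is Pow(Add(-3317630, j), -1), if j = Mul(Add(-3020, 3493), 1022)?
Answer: Rational(-1, 2834224) ≈ -3.5283e-7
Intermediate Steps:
j = 483406 (j = Mul(473, 1022) = 483406)
Pow(Add(-3317630, j), -1) = Pow(Add(-3317630, 483406), -1) = Pow(-2834224, -1) = Rational(-1, 2834224)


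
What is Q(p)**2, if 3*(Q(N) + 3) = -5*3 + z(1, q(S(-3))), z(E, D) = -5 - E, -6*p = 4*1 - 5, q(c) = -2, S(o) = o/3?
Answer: 100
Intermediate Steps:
S(o) = o/3 (S(o) = o*(1/3) = o/3)
p = 1/6 (p = -(4*1 - 5)/6 = -(4 - 5)/6 = -1/6*(-1) = 1/6 ≈ 0.16667)
Q(N) = -10 (Q(N) = -3 + (-5*3 + (-5 - 1*1))/3 = -3 + (-15 + (-5 - 1))/3 = -3 + (-15 - 6)/3 = -3 + (1/3)*(-21) = -3 - 7 = -10)
Q(p)**2 = (-10)**2 = 100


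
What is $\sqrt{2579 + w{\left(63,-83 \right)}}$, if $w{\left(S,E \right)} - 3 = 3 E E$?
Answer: $\sqrt{23249} \approx 152.48$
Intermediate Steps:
$w{\left(S,E \right)} = 3 + 3 E^{2}$ ($w{\left(S,E \right)} = 3 + 3 E E = 3 + 3 E^{2}$)
$\sqrt{2579 + w{\left(63,-83 \right)}} = \sqrt{2579 + \left(3 + 3 \left(-83\right)^{2}\right)} = \sqrt{2579 + \left(3 + 3 \cdot 6889\right)} = \sqrt{2579 + \left(3 + 20667\right)} = \sqrt{2579 + 20670} = \sqrt{23249}$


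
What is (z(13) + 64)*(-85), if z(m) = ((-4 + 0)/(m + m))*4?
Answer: -70040/13 ≈ -5387.7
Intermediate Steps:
z(m) = -8/m (z(m) = -4*1/(2*m)*4 = -2/m*4 = -8/m)
(z(13) + 64)*(-85) = (-8/13 + 64)*(-85) = (824/13)*(-85) = -70040/13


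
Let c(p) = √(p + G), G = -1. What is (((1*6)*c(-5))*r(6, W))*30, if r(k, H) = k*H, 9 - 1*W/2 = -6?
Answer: 32400*I*√6 ≈ 79364.0*I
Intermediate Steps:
c(p) = √(-1 + p) (c(p) = √(p - 1) = √(-1 + p))
W = 30 (W = 18 - 2*(-6) = 18 + 12 = 30)
r(k, H) = H*k
(((1*6)*c(-5))*r(6, W))*30 = (((1*6)*√(-1 - 5))*(30*6))*30 = ((6*√(-6))*180)*30 = ((6*(I*√6))*180)*30 = ((6*I*√6)*180)*30 = (1080*I*√6)*30 = 32400*I*√6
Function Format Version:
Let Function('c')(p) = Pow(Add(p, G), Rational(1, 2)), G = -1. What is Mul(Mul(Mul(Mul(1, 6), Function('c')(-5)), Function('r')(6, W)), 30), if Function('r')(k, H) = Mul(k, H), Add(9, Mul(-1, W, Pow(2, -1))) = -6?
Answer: Mul(32400, I, Pow(6, Rational(1, 2))) ≈ Mul(79364., I)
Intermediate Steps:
Function('c')(p) = Pow(Add(-1, p), Rational(1, 2)) (Function('c')(p) = Pow(Add(p, -1), Rational(1, 2)) = Pow(Add(-1, p), Rational(1, 2)))
W = 30 (W = Add(18, Mul(-2, -6)) = Add(18, 12) = 30)
Function('r')(k, H) = Mul(H, k)
Mul(Mul(Mul(Mul(1, 6), Function('c')(-5)), Function('r')(6, W)), 30) = Mul(Mul(Mul(Mul(1, 6), Pow(Add(-1, -5), Rational(1, 2))), Mul(30, 6)), 30) = Mul(Mul(Mul(6, Pow(-6, Rational(1, 2))), 180), 30) = Mul(Mul(Mul(6, Mul(I, Pow(6, Rational(1, 2)))), 180), 30) = Mul(Mul(Mul(6, I, Pow(6, Rational(1, 2))), 180), 30) = Mul(Mul(1080, I, Pow(6, Rational(1, 2))), 30) = Mul(32400, I, Pow(6, Rational(1, 2)))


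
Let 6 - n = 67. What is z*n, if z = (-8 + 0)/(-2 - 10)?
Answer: -122/3 ≈ -40.667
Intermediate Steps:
n = -61 (n = 6 - 1*67 = 6 - 67 = -61)
z = 2/3 (z = -8/(-12) = -8*(-1/12) = 2/3 ≈ 0.66667)
z*n = (2/3)*(-61) = -122/3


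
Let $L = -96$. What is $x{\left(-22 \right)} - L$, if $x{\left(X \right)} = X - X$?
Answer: $96$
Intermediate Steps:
$x{\left(X \right)} = 0$
$x{\left(-22 \right)} - L = 0 - -96 = 0 + 96 = 96$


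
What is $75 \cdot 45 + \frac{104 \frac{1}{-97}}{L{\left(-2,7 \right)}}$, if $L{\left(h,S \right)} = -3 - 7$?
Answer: $\frac{1636927}{485} \approx 3375.1$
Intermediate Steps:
$L{\left(h,S \right)} = -10$ ($L{\left(h,S \right)} = -3 - 7 = -10$)
$75 \cdot 45 + \frac{104 \frac{1}{-97}}{L{\left(-2,7 \right)}} = 75 \cdot 45 + \frac{104 \frac{1}{-97}}{-10} = 3375 + 104 \left(- \frac{1}{97}\right) \left(- \frac{1}{10}\right) = 3375 - - \frac{52}{485} = 3375 + \frac{52}{485} = \frac{1636927}{485}$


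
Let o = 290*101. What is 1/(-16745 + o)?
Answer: 1/12545 ≈ 7.9713e-5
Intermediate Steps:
o = 29290
1/(-16745 + o) = 1/(-16745 + 29290) = 1/12545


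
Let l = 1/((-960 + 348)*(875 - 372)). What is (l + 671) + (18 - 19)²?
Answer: 206865791/307836 ≈ 672.00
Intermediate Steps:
l = -1/307836 (l = 1/(-612*503) = 1/(-307836) = -1/307836 ≈ -3.2485e-6)
(l + 671) + (18 - 19)² = (-1/307836 + 671) + (18 - 19)² = 206557955/307836 + (-1)² = 206557955/307836 + 1 = 206865791/307836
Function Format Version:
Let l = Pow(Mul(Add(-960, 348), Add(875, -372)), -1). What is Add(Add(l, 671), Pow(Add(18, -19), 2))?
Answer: Rational(206865791, 307836) ≈ 672.00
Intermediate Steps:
l = Rational(-1, 307836) (l = Pow(Mul(-612, 503), -1) = Pow(-307836, -1) = Rational(-1, 307836) ≈ -3.2485e-6)
Add(Add(l, 671), Pow(Add(18, -19), 2)) = Add(Add(Rational(-1, 307836), 671), Pow(Add(18, -19), 2)) = Add(Rational(206557955, 307836), Pow(-1, 2)) = Add(Rational(206557955, 307836), 1) = Rational(206865791, 307836)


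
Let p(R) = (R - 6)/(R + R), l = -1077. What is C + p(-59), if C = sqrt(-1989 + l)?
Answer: 65/118 + I*sqrt(3066) ≈ 0.55085 + 55.371*I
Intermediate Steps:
C = I*sqrt(3066) (C = sqrt(-1989 - 1077) = sqrt(-3066) = I*sqrt(3066) ≈ 55.371*I)
p(R) = (-6 + R)/(2*R) (p(R) = (-6 + R)/((2*R)) = (-6 + R)*(1/(2*R)) = (-6 + R)/(2*R))
C + p(-59) = I*sqrt(3066) + (1/2)*(-6 - 59)/(-59) = I*sqrt(3066) + (1/2)*(-1/59)*(-65) = I*sqrt(3066) + 65/118 = 65/118 + I*sqrt(3066)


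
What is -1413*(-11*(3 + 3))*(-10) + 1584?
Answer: -930996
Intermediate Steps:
-1413*(-11*(3 + 3))*(-10) + 1584 = -1413*(-11*6)*(-10) + 1584 = -(-93258)*(-10) + 1584 = -1413*660 + 1584 = -932580 + 1584 = -930996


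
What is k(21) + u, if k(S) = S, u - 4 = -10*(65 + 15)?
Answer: -775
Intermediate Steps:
u = -796 (u = 4 - 10*(65 + 15) = 4 - 10*80 = 4 - 800 = -796)
k(21) + u = 21 - 796 = -775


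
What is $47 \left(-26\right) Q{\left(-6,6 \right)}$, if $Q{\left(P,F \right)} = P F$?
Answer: $43992$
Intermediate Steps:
$Q{\left(P,F \right)} = F P$
$47 \left(-26\right) Q{\left(-6,6 \right)} = 47 \left(-26\right) 6 \left(-6\right) = \left(-1222\right) \left(-36\right) = 43992$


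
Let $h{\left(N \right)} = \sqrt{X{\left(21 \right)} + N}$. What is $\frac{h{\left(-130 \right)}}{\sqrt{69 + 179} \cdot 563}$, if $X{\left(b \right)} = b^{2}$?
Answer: $\frac{\sqrt{19282}}{69812} \approx 0.0019891$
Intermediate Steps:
$h{\left(N \right)} = \sqrt{441 + N}$ ($h{\left(N \right)} = \sqrt{21^{2} + N} = \sqrt{441 + N}$)
$\frac{h{\left(-130 \right)}}{\sqrt{69 + 179} \cdot 563} = \frac{\sqrt{441 - 130}}{\sqrt{69 + 179} \cdot 563} = \frac{\sqrt{311}}{\sqrt{248} \cdot 563} = \frac{\sqrt{311}}{2 \sqrt{62} \cdot 563} = \frac{\sqrt{311}}{1126 \sqrt{62}} = \sqrt{311} \frac{\sqrt{62}}{69812} = \frac{\sqrt{19282}}{69812}$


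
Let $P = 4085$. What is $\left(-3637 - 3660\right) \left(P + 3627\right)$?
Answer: $-56274464$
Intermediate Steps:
$\left(-3637 - 3660\right) \left(P + 3627\right) = \left(-3637 - 3660\right) \left(4085 + 3627\right) = \left(-7297\right) 7712 = -56274464$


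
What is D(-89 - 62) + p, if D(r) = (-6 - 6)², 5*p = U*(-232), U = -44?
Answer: 10928/5 ≈ 2185.6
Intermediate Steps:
p = 10208/5 (p = (-44*(-232))/5 = (⅕)*10208 = 10208/5 ≈ 2041.6)
D(r) = 144 (D(r) = (-12)² = 144)
D(-89 - 62) + p = 144 + 10208/5 = 10928/5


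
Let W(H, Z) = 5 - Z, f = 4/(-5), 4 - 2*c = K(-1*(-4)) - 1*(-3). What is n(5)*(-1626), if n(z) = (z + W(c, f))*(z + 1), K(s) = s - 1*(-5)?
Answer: -526824/5 ≈ -1.0536e+5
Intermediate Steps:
K(s) = 5 + s (K(s) = s + 5 = 5 + s)
c = -4 (c = 2 - ((5 - 1*(-4)) - 1*(-3))/2 = 2 - ((5 + 4) + 3)/2 = 2 - (9 + 3)/2 = 2 - ½*12 = 2 - 6 = -4)
f = -⅘ (f = 4*(-⅕) = -⅘ ≈ -0.80000)
n(z) = (1 + z)*(29/5 + z) (n(z) = (z + (5 - 1*(-⅘)))*(z + 1) = (z + (5 + ⅘))*(1 + z) = (z + 29/5)*(1 + z) = (29/5 + z)*(1 + z) = (1 + z)*(29/5 + z))
n(5)*(-1626) = (29/5 + 5² + (34/5)*5)*(-1626) = (29/5 + 25 + 34)*(-1626) = (324/5)*(-1626) = -526824/5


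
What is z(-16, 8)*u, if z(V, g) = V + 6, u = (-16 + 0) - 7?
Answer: 230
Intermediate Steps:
u = -23 (u = -16 - 7 = -23)
z(V, g) = 6 + V
z(-16, 8)*u = (6 - 16)*(-23) = -10*(-23) = 230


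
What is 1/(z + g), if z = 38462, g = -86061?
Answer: -1/47599 ≈ -2.1009e-5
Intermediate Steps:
1/(z + g) = 1/(38462 - 86061) = 1/(-47599) = -1/47599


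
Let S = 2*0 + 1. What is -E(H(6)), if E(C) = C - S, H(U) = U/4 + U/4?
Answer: -2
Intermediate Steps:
H(U) = U/2 (H(U) = U*(¼) + U*(¼) = U/4 + U/4 = U/2)
S = 1 (S = 0 + 1 = 1)
E(C) = -1 + C (E(C) = C - 1*1 = C - 1 = -1 + C)
-E(H(6)) = -(-1 + (½)*6) = -(-1 + 3) = -1*2 = -2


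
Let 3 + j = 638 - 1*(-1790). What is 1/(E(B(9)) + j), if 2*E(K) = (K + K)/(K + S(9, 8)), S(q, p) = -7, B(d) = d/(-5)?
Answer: 44/106709 ≈ 0.00041234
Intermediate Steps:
B(d) = -d/5 (B(d) = d*(-⅕) = -d/5)
E(K) = K/(-7 + K) (E(K) = ((K + K)/(K - 7))/2 = ((2*K)/(-7 + K))/2 = (2*K/(-7 + K))/2 = K/(-7 + K))
j = 2425 (j = -3 + (638 - 1*(-1790)) = -3 + (638 + 1790) = -3 + 2428 = 2425)
1/(E(B(9)) + j) = 1/((-⅕*9)/(-7 - ⅕*9) + 2425) = 1/(-9/(5*(-7 - 9/5)) + 2425) = 1/(-9/(5*(-44/5)) + 2425) = 1/(-9/5*(-5/44) + 2425) = 1/(9/44 + 2425) = 1/(106709/44) = 44/106709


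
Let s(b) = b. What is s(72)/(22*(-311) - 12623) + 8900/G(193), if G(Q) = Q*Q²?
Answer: -344373604/139934994505 ≈ -0.0024610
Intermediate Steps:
G(Q) = Q³
s(72)/(22*(-311) - 12623) + 8900/G(193) = 72/(22*(-311) - 12623) + 8900/(193³) = 72/(-6842 - 12623) + 8900/7189057 = 72/(-19465) + 8900*(1/7189057) = 72*(-1/19465) + 8900/7189057 = -72/19465 + 8900/7189057 = -344373604/139934994505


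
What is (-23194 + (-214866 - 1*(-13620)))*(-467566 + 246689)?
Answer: 49573633880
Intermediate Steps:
(-23194 + (-214866 - 1*(-13620)))*(-467566 + 246689) = (-23194 + (-214866 + 13620))*(-220877) = (-23194 - 201246)*(-220877) = -224440*(-220877) = 49573633880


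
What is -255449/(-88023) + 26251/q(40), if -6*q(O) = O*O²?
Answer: 1242292681/2816736000 ≈ 0.44104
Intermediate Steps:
q(O) = -O³/6 (q(O) = -O*O²/6 = -O³/6)
-255449/(-88023) + 26251/q(40) = -255449/(-88023) + 26251/((-⅙*40³)) = -255449*(-1/88023) + 26251/((-⅙*64000)) = 255449/88023 + 26251/(-32000/3) = 255449/88023 + 26251*(-3/32000) = 255449/88023 - 78753/32000 = 1242292681/2816736000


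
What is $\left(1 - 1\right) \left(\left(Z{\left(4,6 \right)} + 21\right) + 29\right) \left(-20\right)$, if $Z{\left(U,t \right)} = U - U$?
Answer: $0$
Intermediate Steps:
$Z{\left(U,t \right)} = 0$
$\left(1 - 1\right) \left(\left(Z{\left(4,6 \right)} + 21\right) + 29\right) \left(-20\right) = \left(1 - 1\right) \left(\left(0 + 21\right) + 29\right) \left(-20\right) = \left(1 - 1\right) \left(21 + 29\right) \left(-20\right) = 0 \cdot 50 \left(-20\right) = 0 \left(-20\right) = 0$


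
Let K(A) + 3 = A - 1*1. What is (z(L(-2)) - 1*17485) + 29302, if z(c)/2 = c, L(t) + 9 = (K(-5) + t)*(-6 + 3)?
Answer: 11865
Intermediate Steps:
K(A) = -4 + A (K(A) = -3 + (A - 1*1) = -3 + (A - 1) = -3 + (-1 + A) = -4 + A)
L(t) = 18 - 3*t (L(t) = -9 + ((-4 - 5) + t)*(-6 + 3) = -9 + (-9 + t)*(-3) = -9 + (27 - 3*t) = 18 - 3*t)
z(c) = 2*c
(z(L(-2)) - 1*17485) + 29302 = (2*(18 - 3*(-2)) - 1*17485) + 29302 = (2*(18 + 6) - 17485) + 29302 = (2*24 - 17485) + 29302 = (48 - 17485) + 29302 = -17437 + 29302 = 11865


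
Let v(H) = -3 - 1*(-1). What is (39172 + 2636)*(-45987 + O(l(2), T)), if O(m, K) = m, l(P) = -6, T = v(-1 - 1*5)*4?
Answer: -1922875344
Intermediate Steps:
v(H) = -2 (v(H) = -3 + 1 = -2)
T = -8 (T = -2*4 = -8)
(39172 + 2636)*(-45987 + O(l(2), T)) = (39172 + 2636)*(-45987 - 6) = 41808*(-45993) = -1922875344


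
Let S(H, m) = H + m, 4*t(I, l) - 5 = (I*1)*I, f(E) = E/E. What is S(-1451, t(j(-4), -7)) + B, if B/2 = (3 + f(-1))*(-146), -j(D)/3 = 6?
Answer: -10147/4 ≈ -2536.8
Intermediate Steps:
f(E) = 1
j(D) = -18 (j(D) = -3*6 = -18)
t(I, l) = 5/4 + I²/4 (t(I, l) = 5/4 + ((I*1)*I)/4 = 5/4 + (I*I)/4 = 5/4 + I²/4)
B = -1168 (B = 2*((3 + 1)*(-146)) = 2*(4*(-146)) = 2*(-584) = -1168)
S(-1451, t(j(-4), -7)) + B = (-1451 + (5/4 + (¼)*(-18)²)) - 1168 = (-1451 + (5/4 + (¼)*324)) - 1168 = (-1451 + (5/4 + 81)) - 1168 = (-1451 + 329/4) - 1168 = -5475/4 - 1168 = -10147/4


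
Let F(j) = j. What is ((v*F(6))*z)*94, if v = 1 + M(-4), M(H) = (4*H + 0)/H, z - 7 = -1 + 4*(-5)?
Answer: -39480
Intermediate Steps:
z = -14 (z = 7 + (-1 + 4*(-5)) = 7 + (-1 - 20) = 7 - 21 = -14)
M(H) = 4 (M(H) = (4*H)/H = 4)
v = 5 (v = 1 + 4 = 5)
((v*F(6))*z)*94 = ((5*6)*(-14))*94 = (30*(-14))*94 = -420*94 = -39480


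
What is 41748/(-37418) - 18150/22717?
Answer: -813763008/425012353 ≈ -1.9147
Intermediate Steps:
41748/(-37418) - 18150/22717 = 41748*(-1/37418) - 18150*1/22717 = -20874/18709 - 18150/22717 = -813763008/425012353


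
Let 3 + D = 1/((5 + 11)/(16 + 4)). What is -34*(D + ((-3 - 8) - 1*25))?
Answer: 2567/2 ≈ 1283.5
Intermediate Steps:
D = -7/4 (D = -3 + 1/((5 + 11)/(16 + 4)) = -3 + 1/(16/20) = -3 + 1/(16*(1/20)) = -3 + 1/(4/5) = -3 + 5/4 = -7/4 ≈ -1.7500)
-34*(D + ((-3 - 8) - 1*25)) = -34*(-7/4 + ((-3 - 8) - 1*25)) = -34*(-7/4 + (-11 - 25)) = -34*(-7/4 - 36) = -34*(-151/4) = 2567/2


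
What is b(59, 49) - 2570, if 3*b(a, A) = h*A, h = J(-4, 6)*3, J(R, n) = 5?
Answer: -2325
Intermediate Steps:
h = 15 (h = 5*3 = 15)
b(a, A) = 5*A (b(a, A) = (15*A)/3 = 5*A)
b(59, 49) - 2570 = 5*49 - 2570 = 245 - 2570 = -2325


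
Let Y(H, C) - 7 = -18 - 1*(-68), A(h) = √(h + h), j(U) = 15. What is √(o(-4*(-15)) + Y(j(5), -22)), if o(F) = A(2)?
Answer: √59 ≈ 7.6811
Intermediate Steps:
A(h) = √2*√h (A(h) = √(2*h) = √2*√h)
o(F) = 2 (o(F) = √2*√2 = 2)
Y(H, C) = 57 (Y(H, C) = 7 + (-18 - 1*(-68)) = 7 + (-18 + 68) = 7 + 50 = 57)
√(o(-4*(-15)) + Y(j(5), -22)) = √(2 + 57) = √59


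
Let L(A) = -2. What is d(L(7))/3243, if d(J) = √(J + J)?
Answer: 2*I/3243 ≈ 0.00061671*I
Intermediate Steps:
d(J) = √2*√J (d(J) = √(2*J) = √2*√J)
d(L(7))/3243 = (√2*√(-2))/3243 = (√2*(I*√2))*(1/3243) = (2*I)*(1/3243) = 2*I/3243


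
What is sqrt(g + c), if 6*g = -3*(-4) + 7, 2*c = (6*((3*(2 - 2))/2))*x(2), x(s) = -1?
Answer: sqrt(114)/6 ≈ 1.7795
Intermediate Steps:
c = 0 (c = ((6*((3*(2 - 2))/2))*(-1))/2 = ((6*((3*0)*(1/2)))*(-1))/2 = ((6*(0*(1/2)))*(-1))/2 = ((6*0)*(-1))/2 = (0*(-1))/2 = (1/2)*0 = 0)
g = 19/6 (g = (-3*(-4) + 7)/6 = (12 + 7)/6 = (1/6)*19 = 19/6 ≈ 3.1667)
sqrt(g + c) = sqrt(19/6 + 0) = sqrt(19/6) = sqrt(114)/6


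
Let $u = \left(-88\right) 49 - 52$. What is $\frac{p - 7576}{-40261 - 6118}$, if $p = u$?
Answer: $\frac{11940}{46379} \approx 0.25744$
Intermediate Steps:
$u = -4364$ ($u = -4312 - 52 = -4364$)
$p = -4364$
$\frac{p - 7576}{-40261 - 6118} = \frac{-4364 - 7576}{-40261 - 6118} = \frac{-4364 + \left(-24137 + 16561\right)}{-46379} = \left(-4364 - 7576\right) \left(- \frac{1}{46379}\right) = \left(-11940\right) \left(- \frac{1}{46379}\right) = \frac{11940}{46379}$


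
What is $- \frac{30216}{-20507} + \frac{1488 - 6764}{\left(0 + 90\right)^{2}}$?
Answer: $\frac{34138667}{41526675} \approx 0.82209$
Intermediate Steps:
$- \frac{30216}{-20507} + \frac{1488 - 6764}{\left(0 + 90\right)^{2}} = \left(-30216\right) \left(- \frac{1}{20507}\right) - \frac{5276}{90^{2}} = \frac{30216}{20507} - \frac{5276}{8100} = \frac{30216}{20507} - \frac{1319}{2025} = \frac{34138667}{41526675}$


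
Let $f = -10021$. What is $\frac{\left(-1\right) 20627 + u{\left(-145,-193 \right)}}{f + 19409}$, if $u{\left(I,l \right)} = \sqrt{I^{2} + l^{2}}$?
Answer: $- \frac{20627}{9388} + \frac{\sqrt{58274}}{9388} \approx -2.1715$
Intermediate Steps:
$\frac{\left(-1\right) 20627 + u{\left(-145,-193 \right)}}{f + 19409} = \frac{\left(-1\right) 20627 + \sqrt{\left(-145\right)^{2} + \left(-193\right)^{2}}}{-10021 + 19409} = \frac{-20627 + \sqrt{21025 + 37249}}{9388} = \left(-20627 + \sqrt{58274}\right) \frac{1}{9388} = - \frac{20627}{9388} + \frac{\sqrt{58274}}{9388}$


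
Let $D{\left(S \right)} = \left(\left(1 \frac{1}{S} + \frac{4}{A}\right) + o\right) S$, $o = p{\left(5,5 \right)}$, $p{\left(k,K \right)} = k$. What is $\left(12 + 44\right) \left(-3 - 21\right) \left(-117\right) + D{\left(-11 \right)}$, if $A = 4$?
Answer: $157183$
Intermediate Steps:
$o = 5$
$D{\left(S \right)} = S \left(6 + \frac{1}{S}\right)$ ($D{\left(S \right)} = \left(\left(1 \frac{1}{S} + \frac{4}{4}\right) + 5\right) S = \left(\left(\frac{1}{S} + 4 \cdot \frac{1}{4}\right) + 5\right) S = \left(\left(\frac{1}{S} + 1\right) + 5\right) S = \left(\left(1 + \frac{1}{S}\right) + 5\right) S = \left(6 + \frac{1}{S}\right) S = S \left(6 + \frac{1}{S}\right)$)
$\left(12 + 44\right) \left(-3 - 21\right) \left(-117\right) + D{\left(-11 \right)} = \left(12 + 44\right) \left(-3 - 21\right) \left(-117\right) + \left(1 + 6 \left(-11\right)\right) = 56 \left(-24\right) \left(-117\right) + \left(1 - 66\right) = \left(-1344\right) \left(-117\right) - 65 = 157248 - 65 = 157183$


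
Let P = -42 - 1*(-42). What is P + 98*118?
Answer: 11564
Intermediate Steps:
P = 0 (P = -42 + 42 = 0)
P + 98*118 = 0 + 98*118 = 0 + 11564 = 11564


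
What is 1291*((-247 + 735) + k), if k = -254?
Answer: 302094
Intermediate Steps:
1291*((-247 + 735) + k) = 1291*((-247 + 735) - 254) = 1291*(488 - 254) = 1291*234 = 302094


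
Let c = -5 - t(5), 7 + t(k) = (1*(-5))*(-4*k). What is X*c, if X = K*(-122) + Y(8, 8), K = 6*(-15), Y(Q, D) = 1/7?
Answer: -1076054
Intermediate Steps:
Y(Q, D) = ⅐
t(k) = -7 + 20*k (t(k) = -7 + (1*(-5))*(-4*k) = -7 - (-20)*k = -7 + 20*k)
K = -90
c = -98 (c = -5 - (-7 + 20*5) = -5 - (-7 + 100) = -5 - 1*93 = -5 - 93 = -98)
X = 76861/7 (X = -90*(-122) + ⅐ = 10980 + ⅐ = 76861/7 ≈ 10980.)
X*c = (76861/7)*(-98) = -1076054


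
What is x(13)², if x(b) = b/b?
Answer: 1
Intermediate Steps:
x(b) = 1
x(13)² = 1² = 1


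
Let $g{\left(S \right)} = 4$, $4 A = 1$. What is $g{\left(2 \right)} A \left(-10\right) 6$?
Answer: $-60$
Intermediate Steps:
$A = \frac{1}{4}$ ($A = \frac{1}{4} \cdot 1 = \frac{1}{4} \approx 0.25$)
$g{\left(2 \right)} A \left(-10\right) 6 = 4 \cdot \frac{1}{4} \left(-10\right) 6 = 1 \left(-10\right) 6 = \left(-10\right) 6 = -60$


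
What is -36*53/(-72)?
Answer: 53/2 ≈ 26.500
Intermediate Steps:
-36*53/(-72) = -1908*(-1/72) = 53/2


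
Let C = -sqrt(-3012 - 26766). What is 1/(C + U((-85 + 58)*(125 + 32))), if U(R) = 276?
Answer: 46/17659 + I*sqrt(29778)/105954 ≈ 0.0026049 + 0.0016287*I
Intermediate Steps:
C = -I*sqrt(29778) (C = -sqrt(-29778) = -I*sqrt(29778) ≈ -172.56*I)
1/(C + U((-85 + 58)*(125 + 32))) = 1/(-I*sqrt(29778) + 276) = 1/(276 - I*sqrt(29778))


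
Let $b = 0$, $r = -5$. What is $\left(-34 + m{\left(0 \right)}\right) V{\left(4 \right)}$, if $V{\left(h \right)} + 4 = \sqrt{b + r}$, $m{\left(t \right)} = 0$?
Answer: $136 - 34 i \sqrt{5} \approx 136.0 - 76.026 i$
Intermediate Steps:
$V{\left(h \right)} = -4 + i \sqrt{5}$ ($V{\left(h \right)} = -4 + \sqrt{0 - 5} = -4 + \sqrt{-5} = -4 + i \sqrt{5}$)
$\left(-34 + m{\left(0 \right)}\right) V{\left(4 \right)} = \left(-34 + 0\right) \left(-4 + i \sqrt{5}\right) = - 34 \left(-4 + i \sqrt{5}\right) = 136 - 34 i \sqrt{5}$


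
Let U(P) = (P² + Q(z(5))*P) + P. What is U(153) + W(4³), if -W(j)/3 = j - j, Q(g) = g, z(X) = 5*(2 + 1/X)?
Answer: 25245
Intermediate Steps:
z(X) = 10 + 5/X
W(j) = 0 (W(j) = -3*(j - j) = -3*0 = 0)
U(P) = P² + 12*P (U(P) = (P² + (10 + 5/5)*P) + P = (P² + (10 + 5*(⅕))*P) + P = (P² + (10 + 1)*P) + P = (P² + 11*P) + P = P² + 12*P)
U(153) + W(4³) = 153*(12 + 153) + 0 = 153*165 + 0 = 25245 + 0 = 25245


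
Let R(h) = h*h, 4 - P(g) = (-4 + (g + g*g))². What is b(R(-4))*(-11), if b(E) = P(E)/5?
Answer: 158004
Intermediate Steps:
P(g) = 4 - (-4 + g + g²)² (P(g) = 4 - (-4 + (g + g*g))² = 4 - (-4 + (g + g²))² = 4 - (-4 + g + g²)²)
R(h) = h²
b(E) = ⅘ - (-4 + E + E²)²/5 (b(E) = (4 - (-4 + E + E²)²)/5 = (4 - (-4 + E + E²)²)*(⅕) = ⅘ - (-4 + E + E²)²/5)
b(R(-4))*(-11) = (⅘ - (-4 + (-4)² + ((-4)²)²)²/5)*(-11) = (⅘ - (-4 + 16 + 16²)²/5)*(-11) = (⅘ - (-4 + 16 + 256)²/5)*(-11) = (⅘ - ⅕*268²)*(-11) = (⅘ - ⅕*71824)*(-11) = (⅘ - 71824/5)*(-11) = -14364*(-11) = 158004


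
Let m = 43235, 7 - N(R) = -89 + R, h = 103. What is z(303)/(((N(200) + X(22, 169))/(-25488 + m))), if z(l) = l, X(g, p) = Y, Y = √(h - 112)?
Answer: -559243464/10825 - 16132023*I/10825 ≈ -51662.0 - 1490.3*I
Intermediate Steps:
N(R) = 96 - R (N(R) = 7 - (-89 + R) = 7 + (89 - R) = 96 - R)
Y = 3*I (Y = √(103 - 112) = √(-9) = 3*I ≈ 3.0*I)
X(g, p) = 3*I
z(303)/(((N(200) + X(22, 169))/(-25488 + m))) = 303/((((96 - 1*200) + 3*I)/(-25488 + 43235))) = 303/((((96 - 200) + 3*I)/17747)) = 303/(((-104 + 3*I)*(1/17747))) = 303/(-104/17747 + 3*I/17747) = 303*(314956009*(-104/17747 - 3*I/17747)/10825) = 95431670727*(-104/17747 - 3*I/17747)/10825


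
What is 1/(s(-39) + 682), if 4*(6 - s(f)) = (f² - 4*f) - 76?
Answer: 4/1151 ≈ 0.0034752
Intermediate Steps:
s(f) = 25 + f - f²/4 (s(f) = 6 - ((f² - 4*f) - 76)/4 = 6 - (-76 + f² - 4*f)/4 = 6 + (19 + f - f²/4) = 25 + f - f²/4)
1/(s(-39) + 682) = 1/((25 - 39 - ¼*(-39)²) + 682) = 1/((25 - 39 - ¼*1521) + 682) = 1/((25 - 39 - 1521/4) + 682) = 1/(-1577/4 + 682) = 1/(1151/4) = 4/1151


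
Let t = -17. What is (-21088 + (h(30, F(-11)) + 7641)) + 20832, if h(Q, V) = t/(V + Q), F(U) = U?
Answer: 140298/19 ≈ 7384.1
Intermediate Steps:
h(Q, V) = -17/(Q + V) (h(Q, V) = -17/(V + Q) = -17/(Q + V))
(-21088 + (h(30, F(-11)) + 7641)) + 20832 = (-21088 + (-17/(30 - 11) + 7641)) + 20832 = (-21088 + (-17/19 + 7641)) + 20832 = (-21088 + 145162/19) + 20832 = -255510/19 + 20832 = 140298/19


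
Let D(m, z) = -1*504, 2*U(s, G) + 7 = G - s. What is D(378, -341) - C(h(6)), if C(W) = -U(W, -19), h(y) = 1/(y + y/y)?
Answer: -7239/14 ≈ -517.07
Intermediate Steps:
U(s, G) = -7/2 + G/2 - s/2 (U(s, G) = -7/2 + (G - s)/2 = -7/2 + (G/2 - s/2) = -7/2 + G/2 - s/2)
h(y) = 1/(1 + y) (h(y) = 1/(y + 1) = 1/(1 + y))
D(m, z) = -504
C(W) = 13 + W/2 (C(W) = -(-7/2 + (1/2)*(-19) - W/2) = -(-7/2 - 19/2 - W/2) = -(-13 - W/2) = 13 + W/2)
D(378, -341) - C(h(6)) = -504 - (13 + 1/(2*(1 + 6))) = -504 - (13 + (1/2)/7) = -504 - (13 + (1/2)*(1/7)) = -504 - (13 + 1/14) = -504 - 1*183/14 = -504 - 183/14 = -7239/14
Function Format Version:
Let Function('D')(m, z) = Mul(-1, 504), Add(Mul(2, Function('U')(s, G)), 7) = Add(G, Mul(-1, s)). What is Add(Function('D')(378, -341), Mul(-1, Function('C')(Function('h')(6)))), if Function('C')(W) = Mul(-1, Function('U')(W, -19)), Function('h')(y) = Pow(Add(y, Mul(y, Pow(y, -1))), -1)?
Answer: Rational(-7239, 14) ≈ -517.07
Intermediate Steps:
Function('U')(s, G) = Add(Rational(-7, 2), Mul(Rational(1, 2), G), Mul(Rational(-1, 2), s)) (Function('U')(s, G) = Add(Rational(-7, 2), Mul(Rational(1, 2), Add(G, Mul(-1, s)))) = Add(Rational(-7, 2), Add(Mul(Rational(1, 2), G), Mul(Rational(-1, 2), s))) = Add(Rational(-7, 2), Mul(Rational(1, 2), G), Mul(Rational(-1, 2), s)))
Function('h')(y) = Pow(Add(1, y), -1) (Function('h')(y) = Pow(Add(y, 1), -1) = Pow(Add(1, y), -1))
Function('D')(m, z) = -504
Function('C')(W) = Add(13, Mul(Rational(1, 2), W)) (Function('C')(W) = Mul(-1, Add(Rational(-7, 2), Mul(Rational(1, 2), -19), Mul(Rational(-1, 2), W))) = Mul(-1, Add(Rational(-7, 2), Rational(-19, 2), Mul(Rational(-1, 2), W))) = Mul(-1, Add(-13, Mul(Rational(-1, 2), W))) = Add(13, Mul(Rational(1, 2), W)))
Add(Function('D')(378, -341), Mul(-1, Function('C')(Function('h')(6)))) = Add(-504, Mul(-1, Add(13, Mul(Rational(1, 2), Pow(Add(1, 6), -1))))) = Add(-504, Mul(-1, Add(13, Mul(Rational(1, 2), Pow(7, -1))))) = Add(-504, Mul(-1, Add(13, Mul(Rational(1, 2), Rational(1, 7))))) = Add(-504, Mul(-1, Add(13, Rational(1, 14)))) = Add(-504, Mul(-1, Rational(183, 14))) = Add(-504, Rational(-183, 14)) = Rational(-7239, 14)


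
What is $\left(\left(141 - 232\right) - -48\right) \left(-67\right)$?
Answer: $2881$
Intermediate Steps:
$\left(\left(141 - 232\right) - -48\right) \left(-67\right) = \left(-91 + 48\right) \left(-67\right) = \left(-43\right) \left(-67\right) = 2881$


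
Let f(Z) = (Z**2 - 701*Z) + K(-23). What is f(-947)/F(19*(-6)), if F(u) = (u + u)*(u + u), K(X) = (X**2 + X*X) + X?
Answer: 1561691/51984 ≈ 30.042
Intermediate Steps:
K(X) = X + 2*X**2 (K(X) = (X**2 + X**2) + X = 2*X**2 + X = X + 2*X**2)
f(Z) = 1035 + Z**2 - 701*Z (f(Z) = (Z**2 - 701*Z) - 23*(1 + 2*(-23)) = (Z**2 - 701*Z) - 23*(1 - 46) = (Z**2 - 701*Z) - 23*(-45) = (Z**2 - 701*Z) + 1035 = 1035 + Z**2 - 701*Z)
F(u) = 4*u**2 (F(u) = (2*u)*(2*u) = 4*u**2)
f(-947)/F(19*(-6)) = (1035 + (-947)**2 - 701*(-947))/((4*(19*(-6))**2)) = (1035 + 896809 + 663847)/((4*(-114)**2)) = 1561691/((4*12996)) = 1561691/51984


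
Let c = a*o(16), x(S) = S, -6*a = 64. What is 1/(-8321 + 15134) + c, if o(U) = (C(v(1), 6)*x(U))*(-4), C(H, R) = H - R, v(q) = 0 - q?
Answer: -32557055/6813 ≈ -4778.7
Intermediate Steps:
v(q) = -q
a = -32/3 (a = -⅙*64 = -32/3 ≈ -10.667)
o(U) = 28*U (o(U) = ((-1*1 - 1*6)*U)*(-4) = ((-1 - 6)*U)*(-4) = -7*U*(-4) = 28*U)
c = -14336/3 (c = -896*16/3 = -32/3*448 = -14336/3 ≈ -4778.7)
1/(-8321 + 15134) + c = 1/(-8321 + 15134) - 14336/3 = 1/6813 - 14336/3 = -32557055/6813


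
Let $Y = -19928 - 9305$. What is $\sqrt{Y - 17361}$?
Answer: $i \sqrt{46594} \approx 215.86 i$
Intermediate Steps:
$Y = -29233$
$\sqrt{Y - 17361} = \sqrt{-29233 - 17361} = \sqrt{-46594} = i \sqrt{46594}$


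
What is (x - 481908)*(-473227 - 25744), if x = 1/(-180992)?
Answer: 43520995452473627/180992 ≈ 2.4046e+11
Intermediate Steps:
x = -1/180992 ≈ -5.5251e-6
(x - 481908)*(-473227 - 25744) = (-1/180992 - 481908)*(-473227 - 25744) = -87221492737/180992*(-498971) = 43520995452473627/180992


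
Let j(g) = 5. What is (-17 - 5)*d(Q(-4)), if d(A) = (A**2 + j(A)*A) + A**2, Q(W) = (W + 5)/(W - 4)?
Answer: 209/16 ≈ 13.063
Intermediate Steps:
Q(W) = (5 + W)/(-4 + W)
d(A) = 2*A**2 + 5*A (d(A) = (A**2 + 5*A) + A**2 = 2*A**2 + 5*A)
(-17 - 5)*d(Q(-4)) = (-17 - 5)*(((5 - 4)/(-4 - 4))*(5 + 2*((5 - 4)/(-4 - 4)))) = -22*1/(-8)*(5 + 2*(1/(-8))) = -22*(-1/8*1)*(5 + 2*(-1/8*1)) = -(-11)*(5 + 2*(-1/8))/4 = -(-11)*(5 - 1/4)/4 = -(-11)*19/(4*4) = -22*(-19/32) = 209/16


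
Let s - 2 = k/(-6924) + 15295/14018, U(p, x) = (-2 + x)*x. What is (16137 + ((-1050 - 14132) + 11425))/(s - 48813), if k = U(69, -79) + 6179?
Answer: -150201328020/592212115547 ≈ -0.25363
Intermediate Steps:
U(p, x) = x*(-2 + x)
k = 12578 (k = -79*(-2 - 79) + 6179 = -79*(-81) + 6179 = 6399 + 6179 = 12578)
s = 15463180/12132579 (s = 2 + (12578/(-6924) + 15295/14018) = 2 + (12578*(-1/6924) + 15295*(1/14018)) = 2 + (-6289/3462 + 15295/14018) = 2 - 8801978/12132579 = 15463180/12132579 ≈ 1.2745)
(16137 + ((-1050 - 14132) + 11425))/(s - 48813) = (16137 + ((-1050 - 14132) + 11425))/(15463180/12132579 - 48813) = (16137 + (-15182 + 11425))/(-592212115547/12132579) = (16137 - 3757)*(-12132579/592212115547) = 12380*(-12132579/592212115547) = -150201328020/592212115547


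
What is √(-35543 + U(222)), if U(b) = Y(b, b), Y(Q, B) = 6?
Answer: I*√35537 ≈ 188.51*I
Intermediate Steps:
U(b) = 6
√(-35543 + U(222)) = √(-35543 + 6) = √(-35537) = I*√35537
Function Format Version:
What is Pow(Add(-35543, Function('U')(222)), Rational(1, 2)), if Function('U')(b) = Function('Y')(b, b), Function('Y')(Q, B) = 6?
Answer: Mul(I, Pow(35537, Rational(1, 2))) ≈ Mul(188.51, I)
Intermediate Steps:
Function('U')(b) = 6
Pow(Add(-35543, Function('U')(222)), Rational(1, 2)) = Pow(Add(-35543, 6), Rational(1, 2)) = Pow(-35537, Rational(1, 2)) = Mul(I, Pow(35537, Rational(1, 2)))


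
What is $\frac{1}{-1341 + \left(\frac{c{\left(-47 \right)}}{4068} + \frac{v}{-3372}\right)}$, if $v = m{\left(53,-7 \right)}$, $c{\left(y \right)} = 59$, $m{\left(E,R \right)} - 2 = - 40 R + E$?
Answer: $- \frac{571554}{766502407} \approx -0.00074567$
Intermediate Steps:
$m{\left(E,R \right)} = 2 + E - 40 R$ ($m{\left(E,R \right)} = 2 + \left(- 40 R + E\right) = 2 + \left(E - 40 R\right) = 2 + E - 40 R$)
$v = 335$ ($v = 2 + 53 - -280 = 2 + 53 + 280 = 335$)
$\frac{1}{-1341 + \left(\frac{c{\left(-47 \right)}}{4068} + \frac{v}{-3372}\right)} = \frac{1}{-1341 + \left(\frac{59}{4068} + \frac{335}{-3372}\right)} = \frac{1}{-1341 + \left(59 \cdot \frac{1}{4068} + 335 \left(- \frac{1}{3372}\right)\right)} = \frac{1}{-1341 + \left(\frac{59}{4068} - \frac{335}{3372}\right)} = \frac{1}{-1341 - \frac{48493}{571554}} = \frac{1}{- \frac{766502407}{571554}} = - \frac{571554}{766502407}$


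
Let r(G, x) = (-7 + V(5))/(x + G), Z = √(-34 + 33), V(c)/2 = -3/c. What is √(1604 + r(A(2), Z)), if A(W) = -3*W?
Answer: √(54942410 + 7585*I)/185 ≈ 40.067 + 0.0027657*I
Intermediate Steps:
V(c) = -6/c (V(c) = 2*(-3/c) = -6/c)
Z = I (Z = √(-1) = I ≈ 1.0*I)
r(G, x) = -41/(5*(G + x)) (r(G, x) = (-7 - 6/5)/(x + G) = (-7 - 6*⅕)/(G + x) = (-7 - 6/5)/(G + x) = -41/(5*(G + x)))
√(1604 + r(A(2), Z)) = √(1604 - 41/(5*(-3*2) + 5*I)) = √(1604 - 41/(5*(-6) + 5*I)) = √(1604 - 41*(-30 - 5*I)/925)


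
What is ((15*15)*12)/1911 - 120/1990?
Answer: 171456/126763 ≈ 1.3526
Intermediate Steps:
((15*15)*12)/1911 - 120/1990 = (225*12)*(1/1911) - 120*1/1990 = 2700*(1/1911) - 12/199 = 900/637 - 12/199 = 171456/126763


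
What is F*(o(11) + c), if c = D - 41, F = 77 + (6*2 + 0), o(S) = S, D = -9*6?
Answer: -7476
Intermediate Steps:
D = -54
F = 89 (F = 77 + (12 + 0) = 77 + 12 = 89)
c = -95 (c = -54 - 41 = -95)
F*(o(11) + c) = 89*(11 - 95) = 89*(-84) = -7476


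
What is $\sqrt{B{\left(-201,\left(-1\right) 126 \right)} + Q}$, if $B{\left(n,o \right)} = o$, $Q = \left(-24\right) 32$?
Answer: $i \sqrt{894} \approx 29.9 i$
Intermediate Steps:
$Q = -768$
$\sqrt{B{\left(-201,\left(-1\right) 126 \right)} + Q} = \sqrt{\left(-1\right) 126 - 768} = \sqrt{-126 - 768} = \sqrt{-894} = i \sqrt{894}$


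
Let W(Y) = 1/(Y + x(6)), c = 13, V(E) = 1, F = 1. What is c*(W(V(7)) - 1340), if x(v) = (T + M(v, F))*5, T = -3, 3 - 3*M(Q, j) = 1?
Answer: -557479/32 ≈ -17421.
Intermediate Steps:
M(Q, j) = ⅔ (M(Q, j) = 1 - ⅓*1 = 1 - ⅓ = ⅔)
x(v) = -35/3 (x(v) = (-3 + ⅔)*5 = -7/3*5 = -35/3)
W(Y) = 1/(-35/3 + Y) (W(Y) = 1/(Y - 35/3) = 1/(-35/3 + Y))
c*(W(V(7)) - 1340) = 13*(3/(-35 + 3*1) - 1340) = 13*(3/(-35 + 3) - 1340) = 13*(3/(-32) - 1340) = 13*(3*(-1/32) - 1340) = 13*(-3/32 - 1340) = 13*(-42883/32) = -557479/32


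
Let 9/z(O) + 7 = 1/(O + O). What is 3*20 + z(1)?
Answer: 762/13 ≈ 58.615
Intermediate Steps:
z(O) = 9/(-7 + 1/(2*O)) (z(O) = 9/(-7 + 1/(O + O)) = 9/(-7 + 1/(2*O)))
3*20 + z(1) = 3*20 - 18*1/(-1 + 14*1) = 60 - 18*1/(-1 + 14) = 60 - 18*1/13 = 60 - 18*1*1/13 = 60 - 18/13 = 762/13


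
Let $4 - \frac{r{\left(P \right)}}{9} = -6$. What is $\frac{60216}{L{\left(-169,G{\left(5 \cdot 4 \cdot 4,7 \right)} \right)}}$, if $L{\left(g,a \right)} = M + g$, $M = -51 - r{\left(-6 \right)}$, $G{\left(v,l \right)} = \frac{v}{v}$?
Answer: $- \frac{30108}{155} \approx -194.25$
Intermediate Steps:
$r{\left(P \right)} = 90$ ($r{\left(P \right)} = 36 - -54 = 36 + 54 = 90$)
$G{\left(v,l \right)} = 1$
$M = -141$ ($M = -51 - 90 = -141$)
$L{\left(g,a \right)} = -141 + g$
$\frac{60216}{L{\left(-169,G{\left(5 \cdot 4 \cdot 4,7 \right)} \right)}} = \frac{60216}{-141 - 169} = \frac{60216}{-310} = 60216 \left(- \frac{1}{310}\right) = - \frac{30108}{155}$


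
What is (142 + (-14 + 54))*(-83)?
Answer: -15106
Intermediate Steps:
(142 + (-14 + 54))*(-83) = (142 + 40)*(-83) = 182*(-83) = -15106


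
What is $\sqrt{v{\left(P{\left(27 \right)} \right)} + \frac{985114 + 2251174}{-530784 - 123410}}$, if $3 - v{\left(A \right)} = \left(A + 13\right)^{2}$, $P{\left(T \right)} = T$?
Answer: $\frac{i \sqrt{171396228560141}}{327097} \approx 40.024 i$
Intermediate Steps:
$v{\left(A \right)} = 3 - \left(13 + A\right)^{2}$ ($v{\left(A \right)} = 3 - \left(A + 13\right)^{2} = 3 - \left(13 + A\right)^{2}$)
$\sqrt{v{\left(P{\left(27 \right)} \right)} + \frac{985114 + 2251174}{-530784 - 123410}} = \sqrt{\left(3 - \left(13 + 27\right)^{2}\right) + \frac{985114 + 2251174}{-530784 - 123410}} = \sqrt{\left(3 - 40^{2}\right) + \frac{3236288}{-654194}} = \sqrt{\left(3 - 1600\right) + 3236288 \left(- \frac{1}{654194}\right)} = \sqrt{\left(3 - 1600\right) - \frac{1618144}{327097}} = \sqrt{-1597 - \frac{1618144}{327097}} = \sqrt{- \frac{523992053}{327097}} = \frac{i \sqrt{171396228560141}}{327097}$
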